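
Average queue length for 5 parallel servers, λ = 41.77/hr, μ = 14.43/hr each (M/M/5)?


a = λ/μ = 2.8947; ρ = a/5 = 0.5789
P₀ = 0.052427
Lq = P₀·a^c·ρ / (c!·(1−ρ)²) = 0.052427·203.23136·0.5789/(120·0.17730)
= 0.28993

Final: 0.28993


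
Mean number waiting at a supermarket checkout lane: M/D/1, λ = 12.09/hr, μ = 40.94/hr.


ρ = 12.09/40.94 = 0.2953
M/D/1: Lq = ρ²/(2(1−ρ)) = 0.08721/(2·0.7047) = 0.06188

Final: 0.06188


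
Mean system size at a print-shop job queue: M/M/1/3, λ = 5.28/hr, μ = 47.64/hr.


ρ = 5.28/47.64 = 0.1108
L = ρ[1 − (K+1)ρ^K + Kρ^(K+1)] / [(1−ρ)(1−ρ^(K+1))]
Numerator: 0.1108·(1 − 4·0.001361 + 3·0.0001509) = 0.110278
Denominator: (0.8892)·(0.999849) = 0.889035
L = 0.110278/0.889035 = 0.1240

Final: 0.1240


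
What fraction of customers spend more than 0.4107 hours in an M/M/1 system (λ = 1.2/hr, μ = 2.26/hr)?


W ~ Exponential(μ−λ) for M/M/1.
μ − λ = 2.26 − 1.2 = 1.0600
P(W > t) = e^{−(μ−λ)t} = e^{−0.4353} = 0.647043

Final: 0.647043


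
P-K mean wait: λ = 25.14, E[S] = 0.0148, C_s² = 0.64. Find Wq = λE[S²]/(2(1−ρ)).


ρ = λ·E[S] = 25.14·0.0148 = 0.3721
E[S²] = E[S]²(1+C_s²) = 0.0148²·(1+0.64) = 0.0003592
Wq = λ·E[S²]/(2(1−ρ)) = 25.14·0.0003592/(2·0.6279) = 0.007191 hr

Final: 0.007191 hr


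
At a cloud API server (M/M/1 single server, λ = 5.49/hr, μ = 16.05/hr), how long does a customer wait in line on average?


ρ = 5.49/16.05 = 0.3421
Wq = ρ/(μ−λ) = 0.3421/(16.05 − 5.49) = 0.3421/10.56 = 0.03239 hr

Final: 0.03239 hr


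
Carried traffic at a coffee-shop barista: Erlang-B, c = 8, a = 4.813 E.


B(8,4.813) = 0.061495 (Erlang-B)
Carried load = a(1 − B) = 4.813·(1 − 0.061495) = 4.813·0.938505 = 4.5170 E

Final: 4.5170 Erlangs


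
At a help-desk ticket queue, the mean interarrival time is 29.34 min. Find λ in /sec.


λ = 1/(interarrival time) in consistent units.
1 second = 0.0166667 min, so λ = 0.0166667/29.34 = 0.0005681 per second

Final: 0.0005681 /sec


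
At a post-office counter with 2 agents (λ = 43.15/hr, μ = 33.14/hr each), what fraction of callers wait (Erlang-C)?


a = λ/μ = 1.3021; ρ = a/2 = 0.6510
P₀ = 0.211368 (from M/M/c formula)
C(c,a) = [a^c/(c!(1−ρ))]·P₀ = [1.69534/(2·0.3490)]·0.211368
= 2.42903·0.211368 = 0.513420

Final: 0.513420


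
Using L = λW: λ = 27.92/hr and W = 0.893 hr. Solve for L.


L = λW = 27.92·0.893 = 24.9326

Final: 24.9326


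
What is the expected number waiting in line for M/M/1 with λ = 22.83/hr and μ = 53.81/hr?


ρ = 22.83/53.81 = 0.4243
Lq = ρ²/(1−ρ) = 0.1800/0.5757 = 0.3127

Final: 0.3127


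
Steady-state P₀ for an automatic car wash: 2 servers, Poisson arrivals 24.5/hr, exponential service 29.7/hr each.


a = λ/μ = 24.5/29.7 = 0.8249; ρ = a/c = 0.4125
Σ_{k=0}^{1} a^k/k! (terms k=0..1) = 1.00000 + 0.82492 = 1.82492
Tail: a^2/(2!(1−ρ)) = 0.68049/(2·0.5875) = 0.57910
P₀ = 1/(1.82492 + 0.57910) = 1/2.40401 = 0.415971

Final: 0.415971


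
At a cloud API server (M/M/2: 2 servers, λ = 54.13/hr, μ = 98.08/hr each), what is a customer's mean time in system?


a = 0.5519; ρ = 0.2759; P₀ = 0.567462
Lq = P₀·a^c·ρ/(c!(1−ρ)²) = 0.04549
Wq = Lq/λ = 0.04549/54.13 = 0.0008404 hr
W = Wq + 1/μ = 0.0008404 + 0.01020 = 0.01104 hr

Final: 0.01104 hr


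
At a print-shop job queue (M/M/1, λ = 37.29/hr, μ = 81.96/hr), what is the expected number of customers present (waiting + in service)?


ρ = λ/μ = 37.29/81.96 = 0.4550
L = ρ/(1−ρ) = 0.4550/(1 − 0.4550) = 0.4550/0.5450 = 0.8348

Final: 0.8348


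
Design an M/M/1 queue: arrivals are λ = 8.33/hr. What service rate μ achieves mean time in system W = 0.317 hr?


W = 1/(μ−λ) ⇒ μ − λ = 1/W = 1/0.317 = 3.1546
μ = λ + 1/W = 8.33 + 3.1546 = 11.4846 per hr

Final: 11.4846 /hr


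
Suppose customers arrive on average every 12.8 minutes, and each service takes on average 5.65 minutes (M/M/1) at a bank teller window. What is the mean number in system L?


λ = 60/12.8 = 4.6875 /hr
μ = 60/5.65 = 10.6195 /hr
ρ = λ/μ = 4.6875/10.6195 = 0.4414
L = ρ/(1−ρ) = 0.4414/0.5586 = 0.7902

Final: 0.7902


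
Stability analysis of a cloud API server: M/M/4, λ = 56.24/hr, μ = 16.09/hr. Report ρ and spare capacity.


Total capacity cμ = 4·16.09 = 64.36/hr
ρ = λ/(cμ) = 56.24/64.36 = 0.8738
Stable ⇔ ρ < 1: YES
Spare capacity = cμ − λ = 64.36 − 56.24 = 8.12/hr

Final: ρ = 0.8738; stable; margin = 8.12/hr


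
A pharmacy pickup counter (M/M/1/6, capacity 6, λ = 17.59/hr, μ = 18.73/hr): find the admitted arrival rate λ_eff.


ρ = 0.9391; P_K = (1−ρ)ρ^6/(1−ρ^7) = 0.117400
λ_eff = λ(1 − P_K) = 17.59·(1 − 0.117400) = 17.59·0.882600 = 15.5249 /hr

Final: 15.5249 /hr


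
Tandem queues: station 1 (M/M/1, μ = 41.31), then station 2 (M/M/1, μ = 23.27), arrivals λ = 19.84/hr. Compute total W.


Each node sees arrival rate λ = 19.84/hr (tandem ⇒ throughput preserved).
W₁ = 1/(μ₁−λ) = 1/(41.31−19.84) = 0.04658 hr
W₂ = 1/(μ₂−λ) = 1/(23.27−19.84) = 0.29155 hr
W_total = W₁ + W₂ = 0.04658 + 0.29155 = 0.33812 hr

Final: 0.33812 hr


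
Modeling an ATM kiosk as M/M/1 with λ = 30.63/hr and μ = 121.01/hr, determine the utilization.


ρ = λ/μ = 30.63/121.01 = 0.2531

Final: 0.2531


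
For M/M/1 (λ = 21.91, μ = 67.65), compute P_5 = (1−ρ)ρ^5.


ρ = 21.91/67.65 = 0.3239
P_n = (1−ρ)·ρ^n = (1 − 0.3239)·0.3239^5 = 0.6761·0.003563 = 0.002409

Final: 0.002409


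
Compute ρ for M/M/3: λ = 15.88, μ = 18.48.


ρ = λ/(cμ) = 15.88/(3·18.48) = 15.88/55.44 = 0.2864

Final: 0.2864


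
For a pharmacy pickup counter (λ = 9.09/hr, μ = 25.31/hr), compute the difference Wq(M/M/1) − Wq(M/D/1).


ρ = 9.09/25.31 = 0.3591
Wq(M/M/1) = ρ/(μ−λ) = 0.3591/16.22 = 0.02214 hr
Wq(M/D/1) = ρ/(2(μ−λ)) = 0.01107 hr
Savings = 0.02214 − 0.01107 = 0.01107 hr

Final: 0.01107 hr


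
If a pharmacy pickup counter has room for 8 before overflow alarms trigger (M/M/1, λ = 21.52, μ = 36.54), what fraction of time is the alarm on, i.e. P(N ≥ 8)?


ρ = 21.52/36.54 = 0.5889
P(N ≥ n) = ρ^n = 0.5889^8 = 0.014474

Final: 0.014474


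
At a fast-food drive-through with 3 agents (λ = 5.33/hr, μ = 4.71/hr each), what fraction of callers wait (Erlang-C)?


a = λ/μ = 1.1316; ρ = a/3 = 0.3772
P₀ = 0.316481 (from M/M/c formula)
C(c,a) = [a^c/(c!(1−ρ))]·P₀ = [1.44917/(6·0.6228)]·0.316481
= 0.38782·0.316481 = 0.122737

Final: 0.122737


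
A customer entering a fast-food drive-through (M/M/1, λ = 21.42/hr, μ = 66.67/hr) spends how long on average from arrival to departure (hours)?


W = 1/(μ−λ) = 1/(66.67 − 21.42) = 1/45.25 = 0.02210 hr

Final: 0.02210 hr


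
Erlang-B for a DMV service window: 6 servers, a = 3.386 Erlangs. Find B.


B(c,a) = (a^c/c!) / Σ_{k=0}^{c} a^k/k!
a^6/6! = 2.093096
Σ terms (k=0..6): 1.00000 + 3.38600 + 5.73250 + 6.47008 + 5.47692 + 3.70897 + 2.09310 = 27.867568
B = 2.093096/27.867568 = 0.075109

Final: 0.075109


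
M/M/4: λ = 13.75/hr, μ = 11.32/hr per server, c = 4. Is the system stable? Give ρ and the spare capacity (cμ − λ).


Total capacity cμ = 4·11.32 = 45.28/hr
ρ = λ/(cμ) = 13.75/45.28 = 0.3037
Stable ⇔ ρ < 1: YES
Spare capacity = cμ − λ = 45.28 − 13.75 = 31.53/hr

Final: ρ = 0.3037; stable; margin = 31.53/hr


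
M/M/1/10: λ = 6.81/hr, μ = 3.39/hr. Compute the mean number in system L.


ρ = 6.81/3.39 = 2.0088
L = ρ[1 − (K+1)ρ^K + Kρ^(K+1)] / [(1−ρ)(1−ρ^(K+1))]
Numerator: 2.0088·(1 − 11·1070.222648 + 10·2149.916292) = 19541.513557
Denominator: (-1.0088)·(-2148.916292) = 2167.933250
L = 19541.513557/2167.933250 = 9.0139

Final: 9.0139


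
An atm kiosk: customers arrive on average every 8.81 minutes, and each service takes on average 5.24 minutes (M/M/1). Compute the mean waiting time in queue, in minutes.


λ = 60/8.81 = 6.8104 /hr
μ = 60/5.24 = 11.4504 /hr
ρ = λ/μ = 6.8104/11.4504 = 0.5948
Wq = ρ/(μ−λ) = 0.5948/(11.4504−6.8104) = 0.12819 hr
In minutes: 0.12819·60 = 7.691 min

Final: 7.691 min


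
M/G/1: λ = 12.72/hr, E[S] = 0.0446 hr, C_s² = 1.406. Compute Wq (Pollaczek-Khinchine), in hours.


ρ = λ·E[S] = 12.72·0.0446 = 0.5673
E[S²] = E[S]²(1+C_s²) = 0.0446²·(1+1.406) = 0.004786
Wq = λ·E[S²]/(2(1−ρ)) = 12.72·0.004786/(2·0.4327) = 0.07035 hr

Final: 0.07035 hr


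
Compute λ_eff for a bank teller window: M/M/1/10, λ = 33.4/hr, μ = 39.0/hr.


ρ = 0.8564; P_K = (1−ρ)ρ^10/(1−ρ^11) = 0.037244
λ_eff = λ(1 − P_K) = 33.4·(1 − 0.037244) = 33.4·0.962756 = 32.1560 /hr

Final: 32.1560 /hr


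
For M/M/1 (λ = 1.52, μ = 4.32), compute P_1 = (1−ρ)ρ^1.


ρ = 1.52/4.32 = 0.3519
P_n = (1−ρ)·ρ^n = (1 − 0.3519)·0.3519^1 = 0.6481·0.351852 = 0.228052

Final: 0.228052


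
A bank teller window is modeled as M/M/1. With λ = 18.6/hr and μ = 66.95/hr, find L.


ρ = λ/μ = 18.6/66.95 = 0.2778
L = ρ/(1−ρ) = 0.2778/(1 − 0.2778) = 0.2778/0.7222 = 0.3847

Final: 0.3847


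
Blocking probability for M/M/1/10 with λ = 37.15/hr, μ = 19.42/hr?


ρ = λ/μ = 37.15/19.42 = 1.9130
P_K = (1−ρ)ρ^K/(1−ρ^(K+1)) = (-0.9130·656.290209)/(1 − 1255.467624)
= -599.177415/-1254.467624 = 0.477635

Final: 0.477635


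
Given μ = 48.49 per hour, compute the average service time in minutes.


Mean service time = 1/μ = 1/48.49 hour = 0.02062 hour
In minutes: 0.02062 × 60 = 1.2374 min

Final: 1.2374 min


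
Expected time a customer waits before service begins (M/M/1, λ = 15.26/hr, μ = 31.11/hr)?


ρ = 15.26/31.11 = 0.4905
Wq = ρ/(μ−λ) = 0.4905/(31.11 − 15.26) = 0.4905/15.85 = 0.03095 hr

Final: 0.03095 hr


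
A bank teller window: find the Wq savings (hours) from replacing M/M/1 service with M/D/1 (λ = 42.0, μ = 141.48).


ρ = 42.0/141.48 = 0.2969
Wq(M/M/1) = ρ/(μ−λ) = 0.2969/99.48 = 0.002984 hr
Wq(M/D/1) = ρ/(2(μ−λ)) = 0.001492 hr
Savings = 0.002984 − 0.001492 = 0.001492 hr

Final: 0.001492 hr


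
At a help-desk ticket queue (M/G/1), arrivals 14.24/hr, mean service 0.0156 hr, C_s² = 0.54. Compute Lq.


ρ = λ·E[S] = 14.24·0.0156 = 0.2221
Lq = ρ²(1+C_s²)/(2(1−ρ)) = 0.04935·(1+0.54)/(2·0.7779)
= 0.04935·1.5400/1.5557 = 0.04885

Final: 0.04885


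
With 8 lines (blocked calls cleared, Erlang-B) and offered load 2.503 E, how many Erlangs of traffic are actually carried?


B(8,2.503) = 0.003131 (Erlang-B)
Carried load = a(1 − B) = 2.503·(1 − 0.003131) = 2.503·0.996869 = 2.4952 E

Final: 2.4952 Erlangs


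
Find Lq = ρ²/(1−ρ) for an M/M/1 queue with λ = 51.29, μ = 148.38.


ρ = 51.29/148.38 = 0.3457
Lq = ρ²/(1−ρ) = 0.1195/0.6543 = 0.1826

Final: 0.1826


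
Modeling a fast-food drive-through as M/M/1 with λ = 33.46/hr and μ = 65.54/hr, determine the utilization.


ρ = λ/μ = 33.46/65.54 = 0.5105

Final: 0.5105


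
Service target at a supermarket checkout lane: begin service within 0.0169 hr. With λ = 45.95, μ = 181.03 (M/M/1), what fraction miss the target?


ρ = 45.95/181.03 = 0.2538
P(Wq > t) = ρ·e^{−(μ−λ)t} = 0.2538·e^{−2.2829}
= 0.2538·0.101993 = 0.025888

Final: 0.025888


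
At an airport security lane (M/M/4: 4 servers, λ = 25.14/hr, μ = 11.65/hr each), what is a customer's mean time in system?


a = 2.1579; ρ = 0.5395; P₀ = 0.109612
Lq = P₀·a^c·ρ/(c!(1−ρ)²) = 0.25194
Wq = Lq/λ = 0.25194/25.14 = 0.01002 hr
W = Wq + 1/μ = 0.01002 + 0.08584 = 0.09586 hr

Final: 0.09586 hr


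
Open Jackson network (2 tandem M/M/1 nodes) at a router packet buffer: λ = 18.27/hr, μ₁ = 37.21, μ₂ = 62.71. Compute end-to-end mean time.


Each node sees arrival rate λ = 18.27/hr (tandem ⇒ throughput preserved).
W₁ = 1/(μ₁−λ) = 1/(37.21−18.27) = 0.05280 hr
W₂ = 1/(μ₂−λ) = 1/(62.71−18.27) = 0.02250 hr
W_total = W₁ + W₂ = 0.05280 + 0.02250 = 0.07530 hr

Final: 0.07530 hr


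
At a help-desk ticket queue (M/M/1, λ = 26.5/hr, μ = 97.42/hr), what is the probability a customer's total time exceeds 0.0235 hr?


W ~ Exponential(μ−λ) for M/M/1.
μ − λ = 97.42 − 26.5 = 70.9200
P(W > t) = e^{−(μ−λ)t} = e^{−1.6666} = 0.188884

Final: 0.188884


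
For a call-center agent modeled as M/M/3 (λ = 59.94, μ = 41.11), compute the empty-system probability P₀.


a = λ/μ = 59.94/41.11 = 1.4580; ρ = a/c = 0.4860
Σ_{k=0}^{2} a^k/k! (terms k=0..2) = 1.00000 + 1.45804 + 1.06294 = 3.52098
Tail: a^3/(3!(1−ρ)) = 3.09962/(6·0.5140) = 1.00509
P₀ = 1/(3.52098 + 1.00509) = 1/4.52607 = 0.220942

Final: 0.220942


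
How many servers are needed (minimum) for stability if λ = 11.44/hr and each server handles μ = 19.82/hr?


Stability requires cμ > λ ⇔ c > λ/μ.
λ/μ = 11.44/19.82 = 0.5772
Minimum integer c = ⌊0.5772⌋ + 1 = 1
Check: 1·19.82 = 19.82 > 11.44, while 0·19.82 = 0.00 ≤ 11.44

Final: 1 servers


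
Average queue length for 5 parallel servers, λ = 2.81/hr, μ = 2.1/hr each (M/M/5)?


a = λ/μ = 1.3381; ρ = a/5 = 0.2676
P₀ = 0.262120
Lq = P₀·a^c·ρ / (c!·(1−ρ)²) = 0.262120·4.28978·0.2676/(120·0.53638)
= 0.004675

Final: 0.004675


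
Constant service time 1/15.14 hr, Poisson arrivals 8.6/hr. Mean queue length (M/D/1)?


ρ = 8.6/15.14 = 0.5680
M/D/1: Lq = ρ²/(2(1−ρ)) = 0.3227/(2·0.4320) = 0.37348

Final: 0.37348


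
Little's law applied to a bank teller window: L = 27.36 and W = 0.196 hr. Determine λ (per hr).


λ = L/W = 27.36/0.196 = 139.5918 /hr

Final: 139.5918 /hr


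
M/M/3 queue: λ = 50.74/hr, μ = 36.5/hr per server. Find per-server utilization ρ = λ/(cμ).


ρ = λ/(cμ) = 50.74/(3·36.5) = 50.74/109.50 = 0.4634

Final: 0.4634


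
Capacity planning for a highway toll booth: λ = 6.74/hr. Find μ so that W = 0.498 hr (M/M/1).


W = 1/(μ−λ) ⇒ μ − λ = 1/W = 1/0.498 = 2.0080
μ = λ + 1/W = 6.74 + 2.0080 = 8.7480 per hr

Final: 8.7480 /hr


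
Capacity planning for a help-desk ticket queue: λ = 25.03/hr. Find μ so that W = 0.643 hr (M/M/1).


W = 1/(μ−λ) ⇒ μ − λ = 1/W = 1/0.643 = 1.5552
μ = λ + 1/W = 25.03 + 1.5552 = 26.5852 per hr

Final: 26.5852 /hr


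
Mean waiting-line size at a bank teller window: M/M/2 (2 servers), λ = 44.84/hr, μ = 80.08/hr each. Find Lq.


a = λ/μ = 0.5599; ρ = a/2 = 0.2800
P₀ = 0.562537
Lq = P₀·a^c·ρ / (c!·(1−ρ)²) = 0.562537·0.31353·0.2800/(2·0.51844)
= 0.04762

Final: 0.04762


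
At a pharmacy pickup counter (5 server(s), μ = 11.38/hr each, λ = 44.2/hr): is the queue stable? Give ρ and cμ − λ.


Total capacity cμ = 5·11.38 = 56.90/hr
ρ = λ/(cμ) = 44.2/56.90 = 0.7768
Stable ⇔ ρ < 1: YES
Spare capacity = cμ − λ = 56.90 − 44.2 = 12.70/hr

Final: ρ = 0.7768; stable; margin = 12.70/hr


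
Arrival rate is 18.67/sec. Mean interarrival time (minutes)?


Mean interarrival time = 1/λ = 1/18.67 second = 0.05356 second
In minutes: 0.05356 × 0.0166667 = 0.0008927 min

Final: 0.0008927 min


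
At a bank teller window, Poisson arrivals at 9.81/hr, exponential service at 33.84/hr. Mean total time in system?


W = 1/(μ−λ) = 1/(33.84 − 9.81) = 1/24.03 = 0.04161 hr

Final: 0.04161 hr


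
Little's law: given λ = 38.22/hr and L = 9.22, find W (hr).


W = L/λ = 9.22/38.22 = 0.2412 hr

Final: 0.2412 hr


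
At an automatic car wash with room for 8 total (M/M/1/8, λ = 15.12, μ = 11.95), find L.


ρ = 15.12/11.95 = 1.2653
L = ρ[1 − (K+1)ρ^K + Kρ^(K+1)] / [(1−ρ)(1−ρ^(K+1))]
Numerator: 1.2653·(1 − 9·6.568574 + 8·8.311032) = 10.591711
Denominator: (-0.2653)·(-7.311032) = 1.939412
L = 10.591711/1.939412 = 5.4613

Final: 5.4613


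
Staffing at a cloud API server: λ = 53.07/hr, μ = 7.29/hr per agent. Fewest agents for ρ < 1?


Stability requires cμ > λ ⇔ c > λ/μ.
λ/μ = 53.07/7.29 = 7.2798
Minimum integer c = ⌊7.2798⌋ + 1 = 8
Check: 8·7.29 = 58.32 > 53.07, while 7·7.29 = 51.03 ≤ 53.07

Final: 8 servers


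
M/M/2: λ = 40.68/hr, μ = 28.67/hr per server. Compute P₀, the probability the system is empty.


a = λ/μ = 40.68/28.67 = 1.4189; ρ = a/c = 0.7095
Σ_{k=0}^{1} a^k/k! (terms k=0..1) = 1.00000 + 1.41890 = 2.41890
Tail: a^2/(2!(1−ρ)) = 2.01329/(2·0.2905) = 3.46465
P₀ = 1/(2.41890 + 3.46465) = 1/5.88355 = 0.169965

Final: 0.169965


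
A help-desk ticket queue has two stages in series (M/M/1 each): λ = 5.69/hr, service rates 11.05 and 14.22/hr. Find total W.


Each node sees arrival rate λ = 5.69/hr (tandem ⇒ throughput preserved).
W₁ = 1/(μ₁−λ) = 1/(11.05−5.69) = 0.18657 hr
W₂ = 1/(μ₂−λ) = 1/(14.22−5.69) = 0.11723 hr
W_total = W₁ + W₂ = 0.18657 + 0.11723 = 0.30380 hr

Final: 0.30380 hr


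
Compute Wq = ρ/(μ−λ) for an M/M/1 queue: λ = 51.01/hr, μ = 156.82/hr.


ρ = 51.01/156.82 = 0.3253
Wq = ρ/(μ−λ) = 0.3253/(156.82 − 51.01) = 0.3253/105.81 = 0.003074 hr

Final: 0.003074 hr


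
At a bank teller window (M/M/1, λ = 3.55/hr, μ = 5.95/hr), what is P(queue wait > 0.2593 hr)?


ρ = 3.55/5.95 = 0.5966
P(Wq > t) = ρ·e^{−(μ−λ)t} = 0.5966·e^{−0.6223}
= 0.5966·0.536698 = 0.320215

Final: 0.320215


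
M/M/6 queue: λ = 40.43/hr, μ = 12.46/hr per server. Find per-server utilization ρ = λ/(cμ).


ρ = λ/(cμ) = 40.43/(6·12.46) = 40.43/74.76 = 0.5408

Final: 0.5408


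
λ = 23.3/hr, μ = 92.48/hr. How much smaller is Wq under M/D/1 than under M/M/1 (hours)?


ρ = 23.3/92.48 = 0.2519
Wq(M/M/1) = ρ/(μ−λ) = 0.2519/69.18 = 0.003642 hr
Wq(M/D/1) = ρ/(2(μ−λ)) = 0.001821 hr
Savings = 0.003642 − 0.001821 = 0.001821 hr

Final: 0.001821 hr


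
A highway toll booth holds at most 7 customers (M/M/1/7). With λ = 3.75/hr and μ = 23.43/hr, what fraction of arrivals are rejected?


ρ = λ/μ = 3.75/23.43 = 0.1601
P_K = (1−ρ)ρ^K/(1−ρ^(K+1)) = (0.8399·0.000002690)/(1 − 0.0000004306)
= 0.000002260/1.000000 = 0.000002260

Final: 0.000002260


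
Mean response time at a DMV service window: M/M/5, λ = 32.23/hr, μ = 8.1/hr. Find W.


a = 3.9790; ρ = 0.7958; P₀ = 0.013415
Lq = P₀·a^c·ρ/(c!(1−ρ)²) = 2.12807
Wq = Lq/λ = 2.12807/32.23 = 0.06603 hr
W = Wq + 1/μ = 0.06603 + 0.12346 = 0.18948 hr

Final: 0.18948 hr


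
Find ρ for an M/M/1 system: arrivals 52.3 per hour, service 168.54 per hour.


ρ = λ/μ = 52.3/168.54 = 0.3103

Final: 0.3103


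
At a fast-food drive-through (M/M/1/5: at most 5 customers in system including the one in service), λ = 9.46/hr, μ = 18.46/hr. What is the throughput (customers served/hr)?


ρ = 0.5125; P_K = (1−ρ)ρ^5/(1−ρ^6) = 0.017549
λ_eff = λ(1 − P_K) = 9.46·(1 − 0.017549) = 9.46·0.982451 = 9.2940 /hr

Final: 9.2940 /hr


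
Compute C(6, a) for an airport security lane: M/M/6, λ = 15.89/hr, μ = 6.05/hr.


a = λ/μ = 2.6264; ρ = a/6 = 0.4377
P₀ = 0.071786 (from M/M/c formula)
C(c,a) = [a^c/(c!(1−ρ))]·P₀ = [328.25484/(720·0.5623)]·0.071786
= 0.81085·0.071786 = 0.058208

Final: 0.058208


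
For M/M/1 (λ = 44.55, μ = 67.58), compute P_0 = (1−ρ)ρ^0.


ρ = 44.55/67.58 = 0.6592
P_n = (1−ρ)·ρ^n = (1 − 0.6592)·0.6592^0 = 0.3408·1.000000 = 0.340781

Final: 0.340781


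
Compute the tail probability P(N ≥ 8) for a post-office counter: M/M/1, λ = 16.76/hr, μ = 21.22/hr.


ρ = 16.76/21.22 = 0.7898
P(N ≥ n) = ρ^n = 0.7898^8 = 0.151436

Final: 0.151436


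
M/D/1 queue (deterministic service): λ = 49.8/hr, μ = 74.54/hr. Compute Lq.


ρ = 49.8/74.54 = 0.6681
M/D/1: Lq = ρ²/(2(1−ρ)) = 0.4464/(2·0.3319) = 0.67242

Final: 0.67242


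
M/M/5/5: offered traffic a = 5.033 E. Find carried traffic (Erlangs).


B(5,5.033) = 0.287540 (Erlang-B)
Carried load = a(1 − B) = 5.033·(1 − 0.287540) = 5.033·0.712460 = 3.5858 E

Final: 3.5858 Erlangs


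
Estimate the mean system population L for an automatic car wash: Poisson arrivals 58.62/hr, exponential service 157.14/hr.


ρ = λ/μ = 58.62/157.14 = 0.3730
L = ρ/(1−ρ) = 0.3730/(1 − 0.3730) = 0.3730/0.6270 = 0.5950

Final: 0.5950


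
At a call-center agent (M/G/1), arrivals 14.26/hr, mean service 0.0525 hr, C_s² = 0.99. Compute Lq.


ρ = λ·E[S] = 14.26·0.0525 = 0.7486
Lq = ρ²(1+C_s²)/(2(1−ρ)) = 0.5605·(1+0.99)/(2·0.2514)
= 0.5605·1.9900/0.5027 = 2.21872

Final: 2.21872


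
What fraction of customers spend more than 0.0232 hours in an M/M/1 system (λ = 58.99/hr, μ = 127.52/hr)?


W ~ Exponential(μ−λ) for M/M/1.
μ − λ = 127.52 − 58.99 = 68.5300
P(W > t) = e^{−(μ−λ)t} = e^{−1.5899} = 0.203947

Final: 0.203947


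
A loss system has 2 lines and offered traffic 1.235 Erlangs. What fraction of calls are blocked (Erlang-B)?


B(c,a) = (a^c/c!) / Σ_{k=0}^{c} a^k/k!
a^2/2! = 0.762613
Σ terms (k=0..2): 1.00000 + 1.23500 + 0.76261 = 2.997613
B = 0.762613/2.997613 = 0.254407

Final: 0.254407


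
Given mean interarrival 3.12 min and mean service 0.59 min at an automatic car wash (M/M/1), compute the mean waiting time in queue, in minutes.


λ = 60/3.12 = 19.2308 /hr
μ = 60/0.59 = 101.6949 /hr
ρ = λ/μ = 19.2308/101.6949 = 0.1891
Wq = ρ/(μ−λ) = 0.1891/(101.6949−19.2308) = 0.002293 hr
In minutes: 0.002293·60 = 0.1376 min

Final: 0.1376 min


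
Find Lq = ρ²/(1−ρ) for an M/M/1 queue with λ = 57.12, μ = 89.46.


ρ = 57.12/89.46 = 0.6385
Lq = ρ²/(1−ρ) = 0.4077/0.3615 = 1.1277

Final: 1.1277


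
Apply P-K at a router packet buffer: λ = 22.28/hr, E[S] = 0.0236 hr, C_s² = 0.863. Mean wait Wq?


ρ = λ·E[S] = 22.28·0.0236 = 0.5258
E[S²] = E[S]²(1+C_s²) = 0.0236²·(1+0.863) = 0.001038
Wq = λ·E[S²]/(2(1−ρ)) = 22.28·0.001038/(2·0.4742) = 0.02438 hr

Final: 0.02438 hr


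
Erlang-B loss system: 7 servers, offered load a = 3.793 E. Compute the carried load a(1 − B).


B(7,3.793) = 0.052576 (Erlang-B)
Carried load = a(1 − B) = 3.793·(1 − 0.052576) = 3.793·0.947424 = 3.5936 E

Final: 3.5936 Erlangs


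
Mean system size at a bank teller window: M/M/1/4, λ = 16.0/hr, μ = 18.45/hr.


ρ = 16.0/18.45 = 0.8672
L = ρ[1 − (K+1)ρ^K + Kρ^(K+1)] / [(1−ρ)(1−ρ^(K+1))]
Numerator: 0.8672·(1 − 5·0.565581 + 4·0.490476) = 0.116208
Denominator: (0.1328)·(0.509524) = 0.067660
L = 0.116208/0.067660 = 1.7175

Final: 1.7175


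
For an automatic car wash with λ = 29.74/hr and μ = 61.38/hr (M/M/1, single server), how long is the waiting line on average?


ρ = 29.74/61.38 = 0.4845
Lq = ρ²/(1−ρ) = 0.2348/0.5155 = 0.4554

Final: 0.4554


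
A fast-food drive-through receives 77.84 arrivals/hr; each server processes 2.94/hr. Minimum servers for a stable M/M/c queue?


Stability requires cμ > λ ⇔ c > λ/μ.
λ/μ = 77.84/2.94 = 26.4762
Minimum integer c = ⌊26.4762⌋ + 1 = 27
Check: 27·2.94 = 79.38 > 77.84, while 26·2.94 = 76.44 ≤ 77.84

Final: 27 servers


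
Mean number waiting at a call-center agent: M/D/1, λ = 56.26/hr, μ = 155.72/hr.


ρ = 56.26/155.72 = 0.3613
M/D/1: Lq = ρ²/(2(1−ρ)) = 0.1305/(2·0.6387) = 0.10218

Final: 0.10218


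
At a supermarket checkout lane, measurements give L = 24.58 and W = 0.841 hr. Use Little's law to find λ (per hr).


λ = L/W = 24.58/0.841 = 29.2271 /hr

Final: 29.2271 /hr


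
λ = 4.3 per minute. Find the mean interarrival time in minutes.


Mean interarrival time = 1/λ = 1/4.3 minute = 0.23256 minute
In minutes: 0.23256 × 1 = 0.2326 min

Final: 0.2326 min


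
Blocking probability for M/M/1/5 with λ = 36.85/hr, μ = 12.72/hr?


ρ = λ/μ = 36.85/12.72 = 2.8970
P_K = (1−ρ)ρ^K/(1−ρ^(K+1)) = (-1.8970·204.057191)/(1 − 591.156250)
= -387.099058/-590.156250 = 0.655926

Final: 0.655926


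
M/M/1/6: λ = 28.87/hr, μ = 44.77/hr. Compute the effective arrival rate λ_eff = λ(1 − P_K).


ρ = 0.6449; P_K = (1−ρ)ρ^6/(1−ρ^7) = 0.026779
λ_eff = λ(1 − P_K) = 28.87·(1 − 0.026779) = 28.87·0.973221 = 28.0969 /hr

Final: 28.0969 /hr


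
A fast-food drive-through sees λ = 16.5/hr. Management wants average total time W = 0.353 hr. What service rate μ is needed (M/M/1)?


W = 1/(μ−λ) ⇒ μ − λ = 1/W = 1/0.353 = 2.8329
μ = λ + 1/W = 16.5 + 2.8329 = 19.3329 per hr

Final: 19.3329 /hr


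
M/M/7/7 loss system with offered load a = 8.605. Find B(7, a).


B(c,a) = (a^c/c!) / Σ_{k=0}^{c} a^k/k!
a^7/7! = 693.147380
Σ terms (k=0..7): 1.00000 + 8.60500 + 37.02301 + 106.19434 + 228.45058 + 393.16344 + 563.86190 + 693.14738 = 2031.445652
B = 693.147380/2031.445652 = 0.341209

Final: 0.341209


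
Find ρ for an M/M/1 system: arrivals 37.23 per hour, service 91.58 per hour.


ρ = λ/μ = 37.23/91.58 = 0.4065

Final: 0.4065


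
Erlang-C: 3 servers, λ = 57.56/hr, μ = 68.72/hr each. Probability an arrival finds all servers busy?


a = λ/μ = 0.8376; ρ = a/3 = 0.2792
P₀ = 0.430243 (from M/M/c formula)
C(c,a) = [a^c/(c!(1−ρ))]·P₀ = [0.58764/(6·0.7208)]·0.430243
= 0.13588·0.430243 = 0.058460

Final: 0.058460


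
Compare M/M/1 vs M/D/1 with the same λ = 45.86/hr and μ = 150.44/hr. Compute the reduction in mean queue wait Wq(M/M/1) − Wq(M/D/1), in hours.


ρ = 45.86/150.44 = 0.3048
Wq(M/M/1) = ρ/(μ−λ) = 0.3048/104.58 = 0.002915 hr
Wq(M/D/1) = ρ/(2(μ−λ)) = 0.001457 hr
Savings = 0.002915 − 0.001457 = 0.001457 hr

Final: 0.001457 hr


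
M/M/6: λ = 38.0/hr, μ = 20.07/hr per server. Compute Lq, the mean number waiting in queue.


a = λ/μ = 1.8934; ρ = a/6 = 0.3156
P₀ = 0.150404
Lq = P₀·a^c·ρ / (c!·(1−ρ)²) = 0.150404·46.06991·0.3156/(720·0.46846)
= 0.006483

Final: 0.006483


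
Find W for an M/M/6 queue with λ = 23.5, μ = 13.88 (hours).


a = 1.6931; ρ = 0.2822; P₀ = 0.183854
Lq = P₀·a^c·ρ/(c!(1−ρ)²) = 0.003294
Wq = Lq/λ = 0.003294/23.5 = 0.0001402 hr
W = Wq + 1/μ = 0.0001402 + 0.07205 = 0.07219 hr

Final: 0.07219 hr


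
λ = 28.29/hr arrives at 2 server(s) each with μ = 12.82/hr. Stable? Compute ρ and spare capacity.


Total capacity cμ = 2·12.82 = 25.64/hr
ρ = λ/(cμ) = 28.29/25.64 = 1.1034
Stable ⇔ ρ < 1: NO
Spare capacity = cμ − λ = 25.64 − 28.29 = -2.65/hr

Final: ρ = 1.1034; unstable; margin = -2.65/hr


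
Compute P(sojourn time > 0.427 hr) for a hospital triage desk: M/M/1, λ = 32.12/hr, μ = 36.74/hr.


W ~ Exponential(μ−λ) for M/M/1.
μ − λ = 36.74 − 32.12 = 4.6200
P(W > t) = e^{−(μ−λ)t} = e^{−1.9727} = 0.139075

Final: 0.139075


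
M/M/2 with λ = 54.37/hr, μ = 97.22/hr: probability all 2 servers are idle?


a = λ/μ = 54.37/97.22 = 0.5592; ρ = a/c = 0.2796
Σ_{k=0}^{1} a^k/k! (terms k=0..1) = 1.00000 + 0.55925 = 1.55925
Tail: a^2/(2!(1−ρ)) = 0.31276/(2·0.7204) = 0.21708
P₀ = 1/(1.55925 + 0.21708) = 1/1.77633 = 0.562960

Final: 0.562960


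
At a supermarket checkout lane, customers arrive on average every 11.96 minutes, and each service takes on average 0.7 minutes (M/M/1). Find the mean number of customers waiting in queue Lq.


λ = 60/11.96 = 5.0167 /hr
μ = 60/0.7 = 85.7143 /hr
ρ = λ/μ = 5.0167/85.7143 = 0.05853
Lq = ρ²/(1−ρ) = 0.003426/0.9415 = 0.003639

Final: 0.003639


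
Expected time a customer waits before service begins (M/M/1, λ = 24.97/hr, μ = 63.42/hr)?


ρ = 24.97/63.42 = 0.3937
Wq = ρ/(μ−λ) = 0.3937/(63.42 − 24.97) = 0.3937/38.45 = 0.01024 hr

Final: 0.01024 hr


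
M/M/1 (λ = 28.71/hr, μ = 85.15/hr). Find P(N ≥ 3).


ρ = 28.71/85.15 = 0.3372
P(N ≥ n) = ρ^n = 0.3372^3 = 0.038331

Final: 0.038331


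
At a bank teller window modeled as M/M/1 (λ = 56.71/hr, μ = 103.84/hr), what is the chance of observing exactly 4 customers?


ρ = 56.71/103.84 = 0.5461
P_n = (1−ρ)·ρ^n = (1 − 0.5461)·0.5461^4 = 0.4539·0.088957 = 0.040375

Final: 0.040375


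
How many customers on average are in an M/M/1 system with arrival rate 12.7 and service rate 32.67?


ρ = λ/μ = 12.7/32.67 = 0.3887
L = ρ/(1−ρ) = 0.3887/(1 − 0.3887) = 0.3887/0.6113 = 0.6360

Final: 0.6360


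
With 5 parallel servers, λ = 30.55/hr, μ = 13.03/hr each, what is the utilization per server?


ρ = λ/(cμ) = 30.55/(5·13.03) = 30.55/65.15 = 0.4689

Final: 0.4689


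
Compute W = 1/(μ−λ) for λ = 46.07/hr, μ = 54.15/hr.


W = 1/(μ−λ) = 1/(54.15 − 46.07) = 1/8.08 = 0.1238 hr

Final: 0.1238 hr


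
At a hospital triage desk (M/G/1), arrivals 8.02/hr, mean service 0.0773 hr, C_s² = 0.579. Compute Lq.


ρ = λ·E[S] = 8.02·0.0773 = 0.6199
Lq = ρ²(1+C_s²)/(2(1−ρ)) = 0.3843·(1+0.579)/(2·0.3801)
= 0.3843·1.5790/0.7601 = 0.79839

Final: 0.79839


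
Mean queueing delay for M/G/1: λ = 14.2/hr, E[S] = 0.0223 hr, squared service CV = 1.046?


ρ = λ·E[S] = 14.2·0.0223 = 0.3167
E[S²] = E[S]²(1+C_s²) = 0.0223²·(1+1.046) = 0.001017
Wq = λ·E[S²]/(2(1−ρ)) = 14.2·0.001017/(2·0.6833) = 0.01057 hr

Final: 0.01057 hr


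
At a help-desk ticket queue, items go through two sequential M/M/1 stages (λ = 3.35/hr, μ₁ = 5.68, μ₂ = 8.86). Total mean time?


Each node sees arrival rate λ = 3.35/hr (tandem ⇒ throughput preserved).
W₁ = 1/(μ₁−λ) = 1/(5.68−3.35) = 0.42918 hr
W₂ = 1/(μ₂−λ) = 1/(8.86−3.35) = 0.18149 hr
W_total = W₁ + W₂ = 0.42918 + 0.18149 = 0.61067 hr

Final: 0.61067 hr


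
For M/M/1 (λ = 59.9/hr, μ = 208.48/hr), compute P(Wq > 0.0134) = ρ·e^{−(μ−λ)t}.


ρ = 59.9/208.48 = 0.2873
P(Wq > t) = ρ·e^{−(μ−λ)t} = 0.2873·e^{−1.9910}
= 0.2873·0.136563 = 0.039237

Final: 0.039237


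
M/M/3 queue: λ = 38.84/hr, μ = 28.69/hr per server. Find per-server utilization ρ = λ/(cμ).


ρ = λ/(cμ) = 38.84/(3·28.69) = 38.84/86.07 = 0.4513

Final: 0.4513


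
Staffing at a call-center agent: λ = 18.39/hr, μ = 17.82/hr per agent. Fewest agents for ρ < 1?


Stability requires cμ > λ ⇔ c > λ/μ.
λ/μ = 18.39/17.82 = 1.0320
Minimum integer c = ⌊1.0320⌋ + 1 = 2
Check: 2·17.82 = 35.64 > 18.39, while 1·17.82 = 17.82 ≤ 18.39

Final: 2 servers


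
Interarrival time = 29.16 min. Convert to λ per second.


λ = 1/(interarrival time) in consistent units.
1 second = 0.0166667 min, so λ = 0.0166667/29.16 = 0.0005716 per second

Final: 0.0005716 /sec


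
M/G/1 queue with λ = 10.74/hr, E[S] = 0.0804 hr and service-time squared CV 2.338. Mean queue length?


ρ = λ·E[S] = 10.74·0.0804 = 0.8635
Lq = ρ²(1+C_s²)/(2(1−ρ)) = 0.7456·(1+2.338)/(2·0.1365)
= 0.7456·3.3380/0.2730 = 9.11657

Final: 9.11657


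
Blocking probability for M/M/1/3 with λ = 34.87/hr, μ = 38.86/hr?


ρ = λ/μ = 34.87/38.86 = 0.8973
P_K = (1−ρ)ρ^K/(1−ρ^(K+1)) = (0.1027·0.722516)/(1 − 0.648331)
= 0.074185/0.351669 = 0.210952

Final: 0.210952


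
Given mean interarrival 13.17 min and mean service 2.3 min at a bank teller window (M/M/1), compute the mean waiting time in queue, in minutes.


λ = 60/13.17 = 4.5558 /hr
μ = 60/2.3 = 26.0870 /hr
ρ = λ/μ = 4.5558/26.0870 = 0.1746
Wq = ρ/(μ−λ) = 0.1746/(26.0870−4.5558) = 0.008111 hr
In minutes: 0.008111·60 = 0.4867 min

Final: 0.4867 min


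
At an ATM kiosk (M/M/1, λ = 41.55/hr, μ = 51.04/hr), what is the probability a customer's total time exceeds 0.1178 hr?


W ~ Exponential(μ−λ) for M/M/1.
μ − λ = 51.04 − 41.55 = 9.4900
P(W > t) = e^{−(μ−λ)t} = e^{−1.1179} = 0.326959

Final: 0.326959


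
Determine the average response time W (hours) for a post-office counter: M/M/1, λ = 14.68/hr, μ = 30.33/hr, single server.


W = 1/(μ−λ) = 1/(30.33 − 14.68) = 1/15.65 = 0.06390 hr

Final: 0.06390 hr


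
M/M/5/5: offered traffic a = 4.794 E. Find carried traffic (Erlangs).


B(5,4.794) = 0.267927 (Erlang-B)
Carried load = a(1 − B) = 4.794·(1 − 0.267927) = 4.794·0.732073 = 3.5096 E

Final: 3.5096 Erlangs


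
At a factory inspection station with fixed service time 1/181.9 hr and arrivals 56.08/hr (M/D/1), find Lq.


ρ = 56.08/181.9 = 0.3083
M/D/1: Lq = ρ²/(2(1−ρ)) = 0.09505/(2·0.6917) = 0.06871

Final: 0.06871


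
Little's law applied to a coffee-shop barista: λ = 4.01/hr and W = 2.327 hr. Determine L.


L = λW = 4.01·2.327 = 9.3313

Final: 9.3313


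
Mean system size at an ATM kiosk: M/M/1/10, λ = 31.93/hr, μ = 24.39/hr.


ρ = 31.93/24.39 = 1.3091
L = ρ[1 − (K+1)ρ^K + Kρ^(K+1)] / [(1−ρ)(1−ρ^(K+1))]
Numerator: 1.3091·(1 − 11·14.786697 + 10·19.357903) = 41.794859
Denominator: (-0.3091)·(-18.357903) = 5.675219
L = 41.794859/5.675219 = 7.3644

Final: 7.3644


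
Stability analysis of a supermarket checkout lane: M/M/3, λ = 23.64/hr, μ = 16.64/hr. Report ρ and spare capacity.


Total capacity cμ = 3·16.64 = 49.92/hr
ρ = λ/(cμ) = 23.64/49.92 = 0.4736
Stable ⇔ ρ < 1: YES
Spare capacity = cμ − λ = 49.92 − 23.64 = 26.28/hr

Final: ρ = 0.4736; stable; margin = 26.28/hr


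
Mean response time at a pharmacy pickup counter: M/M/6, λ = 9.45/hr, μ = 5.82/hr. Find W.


a = 1.6237; ρ = 0.2706; P₀ = 0.197085
Lq = P₀·a^c·ρ/(c!(1−ρ)²) = 0.002552
Wq = Lq/λ = 0.002552/9.45 = 0.0002700 hr
W = Wq + 1/μ = 0.0002700 + 0.17182 = 0.17209 hr

Final: 0.17209 hr


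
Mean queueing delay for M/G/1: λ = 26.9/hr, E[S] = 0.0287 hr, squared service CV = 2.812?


ρ = λ·E[S] = 26.9·0.0287 = 0.7720
E[S²] = E[S]²(1+C_s²) = 0.0287²·(1+2.812) = 0.003140
Wq = λ·E[S²]/(2(1−ρ)) = 26.9·0.003140/(2·0.2280) = 0.18525 hr

Final: 0.18525 hr


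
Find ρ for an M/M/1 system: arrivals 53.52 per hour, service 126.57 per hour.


ρ = λ/μ = 53.52/126.57 = 0.4228

Final: 0.4228


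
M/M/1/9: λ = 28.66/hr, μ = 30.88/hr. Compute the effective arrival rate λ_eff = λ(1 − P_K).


ρ = 0.9281; P_K = (1−ρ)ρ^9/(1−ρ^10) = 0.069867
λ_eff = λ(1 − P_K) = 28.66·(1 − 0.069867) = 28.66·0.930133 = 26.6576 /hr

Final: 26.6576 /hr


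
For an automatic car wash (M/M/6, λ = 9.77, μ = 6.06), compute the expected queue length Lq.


a = λ/μ = 1.6122; ρ = a/6 = 0.2687
P₀ = 0.199368
Lq = P₀·a^c·ρ / (c!·(1−ρ)²) = 0.199368·17.56029·0.2687/(720·0.53480)
= 0.002443

Final: 0.002443


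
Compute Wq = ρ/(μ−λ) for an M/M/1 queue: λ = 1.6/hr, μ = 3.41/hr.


ρ = 1.6/3.41 = 0.4692
Wq = ρ/(μ−λ) = 0.4692/(3.41 − 1.6) = 0.4692/1.81 = 0.2592 hr

Final: 0.2592 hr


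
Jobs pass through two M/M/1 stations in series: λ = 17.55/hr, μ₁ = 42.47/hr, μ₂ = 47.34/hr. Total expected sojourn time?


Each node sees arrival rate λ = 17.55/hr (tandem ⇒ throughput preserved).
W₁ = 1/(μ₁−λ) = 1/(42.47−17.55) = 0.04013 hr
W₂ = 1/(μ₂−λ) = 1/(47.34−17.55) = 0.03357 hr
W_total = W₁ + W₂ = 0.04013 + 0.03357 = 0.07370 hr

Final: 0.07370 hr


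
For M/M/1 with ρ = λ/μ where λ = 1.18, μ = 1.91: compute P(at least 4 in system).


ρ = 1.18/1.91 = 0.6178
P(N ≥ n) = ρ^n = 0.6178^4 = 0.145678

Final: 0.145678


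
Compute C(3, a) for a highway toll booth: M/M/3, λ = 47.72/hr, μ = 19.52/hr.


a = λ/μ = 2.4447; ρ = a/3 = 0.8149
P₀ = 0.051053 (from M/M/c formula)
C(c,a) = [a^c/(c!(1−ρ))]·P₀ = [14.61039/(6·0.1851)]·0.051053
= 13.15474·0.051053 = 0.671584

Final: 0.671584


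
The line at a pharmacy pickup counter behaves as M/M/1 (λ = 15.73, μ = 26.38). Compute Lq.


ρ = 15.73/26.38 = 0.5963
Lq = ρ²/(1−ρ) = 0.3556/0.4037 = 0.8807

Final: 0.8807


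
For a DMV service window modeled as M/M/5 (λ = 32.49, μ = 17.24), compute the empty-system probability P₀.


a = λ/μ = 32.49/17.24 = 1.8846; ρ = a/c = 0.3769
Σ_{k=0}^{4} a^k/k! (terms k=0..4) = 1.00000 + 1.88457 + 1.77580 + 1.11554 + 0.52558 = 6.30150
Tail: a^5/(5!(1−ρ)) = 23.77181/(120·0.6231) = 0.31793
P₀ = 1/(6.30150 + 0.31793) = 1/6.61943 = 0.151070

Final: 0.151070


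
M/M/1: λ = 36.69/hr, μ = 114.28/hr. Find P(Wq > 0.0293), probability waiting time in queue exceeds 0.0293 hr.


ρ = 36.69/114.28 = 0.3211
P(Wq > t) = ρ·e^{−(μ−λ)t} = 0.3211·e^{−2.2734}
= 0.3211·0.102963 = 0.033057

Final: 0.033057


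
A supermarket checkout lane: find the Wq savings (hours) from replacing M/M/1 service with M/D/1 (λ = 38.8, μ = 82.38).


ρ = 38.8/82.38 = 0.4710
Wq(M/M/1) = ρ/(μ−λ) = 0.4710/43.58 = 0.01081 hr
Wq(M/D/1) = ρ/(2(μ−λ)) = 0.005404 hr
Savings = 0.01081 − 0.005404 = 0.005404 hr

Final: 0.005404 hr


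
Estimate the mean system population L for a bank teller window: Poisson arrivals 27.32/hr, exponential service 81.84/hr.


ρ = λ/μ = 27.32/81.84 = 0.3338
L = ρ/(1−ρ) = 0.3338/(1 − 0.3338) = 0.3338/0.6662 = 0.5011

Final: 0.5011


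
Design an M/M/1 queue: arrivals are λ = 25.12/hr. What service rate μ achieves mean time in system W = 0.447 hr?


W = 1/(μ−λ) ⇒ μ − λ = 1/W = 1/0.447 = 2.2371
μ = λ + 1/W = 25.12 + 2.2371 = 27.3571 per hr

Final: 27.3571 /hr


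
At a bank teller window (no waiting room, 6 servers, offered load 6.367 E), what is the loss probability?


B(c,a) = (a^c/c!) / Σ_{k=0}^{c} a^k/k!
a^6/6! = 92.528730
Σ terms (k=0..6): 1.00000 + 6.36700 + 20.26934 + 43.01831 + 68.47439 + 87.19529 + 92.52873 = 318.853053
B = 92.528730/318.853053 = 0.290192

Final: 0.290192


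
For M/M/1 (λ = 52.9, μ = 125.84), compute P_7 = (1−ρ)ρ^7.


ρ = 52.9/125.84 = 0.4204
P_n = (1−ρ)·ρ^n = (1 − 0.4204)·0.4204^7 = 0.5796·0.002320 = 0.001345

Final: 0.001345


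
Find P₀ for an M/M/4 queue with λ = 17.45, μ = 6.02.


a = λ/μ = 17.45/6.02 = 2.8987; ρ = a/c = 0.7247
Σ_{k=0}^{3} a^k/k! (terms k=0..3) = 1.00000 + 2.89867 + 4.20115 + 4.05925 = 12.15907
Tail: a^4/(4!(1−ρ)) = 70.59855/(24·0.2753) = 10.68384
P₀ = 1/(12.15907 + 10.68384) = 1/22.84291 = 0.043777

Final: 0.043777


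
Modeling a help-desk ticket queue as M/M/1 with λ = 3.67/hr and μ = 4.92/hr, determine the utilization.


ρ = λ/μ = 3.67/4.92 = 0.7459

Final: 0.7459


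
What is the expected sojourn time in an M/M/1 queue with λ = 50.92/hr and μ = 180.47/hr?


W = 1/(μ−λ) = 1/(180.47 − 50.92) = 1/129.55 = 0.007719 hr

Final: 0.007719 hr


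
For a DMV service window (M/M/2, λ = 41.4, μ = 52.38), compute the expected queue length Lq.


a = λ/μ = 0.7904; ρ = a/2 = 0.3952
P₀ = 0.433498
Lq = P₀·a^c·ρ / (c!·(1−ρ)²) = 0.433498·0.62470·0.3952/(2·0.36580)
= 0.14628

Final: 0.14628


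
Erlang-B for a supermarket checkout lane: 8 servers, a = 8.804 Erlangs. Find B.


B(c,a) = (a^c/c!) / Σ_{k=0}^{c} a^k/k!
a^8/8! = 895.199328
Σ terms (k=0..8): 1.00000 + 8.80400 + 38.75521 + 113.73362 + 250.32769 + 440.77700 + 646.76678 + 813.44782 + 895.19933 = 3208.811448
B = 895.199328/3208.811448 = 0.278982

Final: 0.278982


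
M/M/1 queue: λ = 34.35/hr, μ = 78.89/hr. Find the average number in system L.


ρ = λ/μ = 34.35/78.89 = 0.4354
L = ρ/(1−ρ) = 0.4354/(1 − 0.4354) = 0.4354/0.5646 = 0.7712

Final: 0.7712


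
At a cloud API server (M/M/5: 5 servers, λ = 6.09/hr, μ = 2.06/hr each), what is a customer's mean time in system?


a = 2.9563; ρ = 0.5913; P₀ = 0.048974
Lq = P₀·a^c·ρ/(c!(1−ρ)²) = 0.32616
Wq = Lq/λ = 0.32616/6.09 = 0.05356 hr
W = Wq + 1/μ = 0.05356 + 0.48544 = 0.53899 hr

Final: 0.53899 hr


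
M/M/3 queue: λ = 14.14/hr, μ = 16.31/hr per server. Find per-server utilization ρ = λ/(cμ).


ρ = λ/(cμ) = 14.14/(3·16.31) = 14.14/48.93 = 0.2890

Final: 0.2890


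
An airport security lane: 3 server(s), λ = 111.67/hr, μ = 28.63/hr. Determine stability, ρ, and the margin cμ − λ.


Total capacity cμ = 3·28.63 = 85.89/hr
ρ = λ/(cμ) = 111.67/85.89 = 1.3002
Stable ⇔ ρ < 1: NO
Spare capacity = cμ − λ = 85.89 − 111.67 = -25.78/hr

Final: ρ = 1.3002; unstable; margin = -25.78/hr
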